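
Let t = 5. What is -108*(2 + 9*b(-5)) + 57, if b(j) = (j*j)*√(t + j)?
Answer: -159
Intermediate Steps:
b(j) = j²*√(5 + j) (b(j) = (j*j)*√(5 + j) = j²*√(5 + j))
-108*(2 + 9*b(-5)) + 57 = -108*(2 + 9*((-5)²*√(5 - 5))) + 57 = -108*(2 + 9*(25*√0)) + 57 = -108*(2 + 9*(25*0)) + 57 = -108*(2 + 9*0) + 57 = -108*(2 + 0) + 57 = -108*2 + 57 = -216 + 57 = -159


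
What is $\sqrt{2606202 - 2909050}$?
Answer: $208 i \sqrt{7} \approx 550.32 i$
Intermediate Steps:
$\sqrt{2606202 - 2909050} = \sqrt{-302848} = 208 i \sqrt{7}$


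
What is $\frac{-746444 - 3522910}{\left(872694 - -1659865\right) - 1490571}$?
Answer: $- \frac{2134677}{520994} \approx -4.0973$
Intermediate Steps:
$\frac{-746444 - 3522910}{\left(872694 - -1659865\right) - 1490571} = - \frac{4269354}{\left(872694 + 1659865\right) - 1490571} = - \frac{4269354}{2532559 - 1490571} = - \frac{4269354}{1041988} = \left(-4269354\right) \frac{1}{1041988} = - \frac{2134677}{520994}$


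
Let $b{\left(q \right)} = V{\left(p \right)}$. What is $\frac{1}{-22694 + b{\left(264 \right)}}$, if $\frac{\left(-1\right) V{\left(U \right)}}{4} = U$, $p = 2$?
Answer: $- \frac{1}{22702} \approx -4.4049 \cdot 10^{-5}$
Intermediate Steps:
$V{\left(U \right)} = - 4 U$
$b{\left(q \right)} = -8$ ($b{\left(q \right)} = \left(-4\right) 2 = -8$)
$\frac{1}{-22694 + b{\left(264 \right)}} = \frac{1}{-22694 - 8} = \frac{1}{-22702} = - \frac{1}{22702}$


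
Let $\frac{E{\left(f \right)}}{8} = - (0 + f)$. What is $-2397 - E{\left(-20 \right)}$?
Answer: $-2557$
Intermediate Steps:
$E{\left(f \right)} = - 8 f$ ($E{\left(f \right)} = 8 \left(- (0 + f)\right) = 8 \left(- f\right) = - 8 f$)
$-2397 - E{\left(-20 \right)} = -2397 - \left(-8\right) \left(-20\right) = -2397 - 160 = -2557$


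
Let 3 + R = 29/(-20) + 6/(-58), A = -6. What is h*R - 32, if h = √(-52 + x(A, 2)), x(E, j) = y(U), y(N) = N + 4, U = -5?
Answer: -32 - 2641*I*√53/580 ≈ -32.0 - 33.15*I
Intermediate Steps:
y(N) = 4 + N
x(E, j) = -1 (x(E, j) = 4 - 5 = -1)
R = -2641/580 (R = -3 + (29/(-20) + 6/(-58)) = -3 + (29*(-1/20) + 6*(-1/58)) = -3 + (-29/20 - 3/29) = -3 - 901/580 = -2641/580 ≈ -4.5535)
h = I*√53 (h = √(-52 - 1) = √(-53) = I*√53 ≈ 7.2801*I)
h*R - 32 = (I*√53)*(-2641/580) - 32 = -2641*I*√53/580 - 32 = -32 - 2641*I*√53/580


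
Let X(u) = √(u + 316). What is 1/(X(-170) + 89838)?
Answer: 44919/4035433049 - √146/8070866098 ≈ 1.1130e-5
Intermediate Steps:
X(u) = √(316 + u)
1/(X(-170) + 89838) = 1/(√(316 - 170) + 89838) = 1/(√146 + 89838) = 1/(89838 + √146)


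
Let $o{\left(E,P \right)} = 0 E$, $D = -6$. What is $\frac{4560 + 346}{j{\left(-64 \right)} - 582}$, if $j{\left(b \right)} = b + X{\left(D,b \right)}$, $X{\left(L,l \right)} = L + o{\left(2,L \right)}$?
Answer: $- \frac{2453}{326} \approx -7.5245$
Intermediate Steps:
$o{\left(E,P \right)} = 0$
$X{\left(L,l \right)} = L$ ($X{\left(L,l \right)} = L + 0 = L$)
$j{\left(b \right)} = -6 + b$ ($j{\left(b \right)} = b - 6 = -6 + b$)
$\frac{4560 + 346}{j{\left(-64 \right)} - 582} = \frac{4560 + 346}{\left(-6 - 64\right) - 582} = \frac{4906}{-70 - 582} = \frac{4906}{-652} = 4906 \left(- \frac{1}{652}\right) = - \frac{2453}{326}$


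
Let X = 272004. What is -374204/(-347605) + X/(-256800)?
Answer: 25760613/1487749400 ≈ 0.017315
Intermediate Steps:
-374204/(-347605) + X/(-256800) = -374204/(-347605) + 272004/(-256800) = -374204*(-1/347605) + 272004*(-1/256800) = 374204/347605 - 22667/21400 = 25760613/1487749400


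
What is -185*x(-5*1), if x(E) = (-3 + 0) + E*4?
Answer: 4255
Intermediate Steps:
x(E) = -3 + 4*E
-185*x(-5*1) = -185*(-3 + 4*(-5*1)) = -185*(-3 + 4*(-5)) = -185*(-3 - 20) = -185*(-23) = 4255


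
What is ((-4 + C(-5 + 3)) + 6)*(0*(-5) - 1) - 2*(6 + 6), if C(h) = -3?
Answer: -23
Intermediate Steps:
((-4 + C(-5 + 3)) + 6)*(0*(-5) - 1) - 2*(6 + 6) = ((-4 - 3) + 6)*(0*(-5) - 1) - 2*(6 + 6) = (-7 + 6)*(0 - 1) - 2*12 = -1*(-1) - 24 = 1 - 24 = -23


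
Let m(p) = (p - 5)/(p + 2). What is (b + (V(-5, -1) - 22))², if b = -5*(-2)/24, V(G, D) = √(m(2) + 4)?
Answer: 67549/144 - 259*√13/12 ≈ 391.27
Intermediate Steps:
m(p) = (-5 + p)/(2 + p)
V(G, D) = √13/2 (V(G, D) = √((-5 + 2)/(2 + 2) + 4) = √(-3/4 + 4) = √((¼)*(-3) + 4) = √(-¾ + 4) = √(13/4) = √13/2)
b = 5/12 (b = 10*(1/24) = 5/12 ≈ 0.41667)
(b + (V(-5, -1) - 22))² = (5/12 + (√13/2 - 22))² = (5/12 + (-22 + √13/2))² = (-259/12 + √13/2)²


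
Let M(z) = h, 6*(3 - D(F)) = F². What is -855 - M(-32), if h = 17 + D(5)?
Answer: -5225/6 ≈ -870.83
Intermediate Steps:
D(F) = 3 - F²/6
h = 95/6 (h = 17 + (3 - ⅙*5²) = 17 + (3 - ⅙*25) = 17 + (3 - 25/6) = 17 - 7/6 = 95/6 ≈ 15.833)
M(z) = 95/6
-855 - M(-32) = -855 - 1*95/6 = -855 - 95/6 = -5225/6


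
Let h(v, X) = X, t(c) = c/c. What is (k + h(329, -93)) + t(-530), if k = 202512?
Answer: 202420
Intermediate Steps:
t(c) = 1
(k + h(329, -93)) + t(-530) = (202512 - 93) + 1 = 202419 + 1 = 202420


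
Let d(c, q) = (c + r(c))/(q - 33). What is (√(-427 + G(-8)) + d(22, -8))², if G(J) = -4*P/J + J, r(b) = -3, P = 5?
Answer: (38 - 41*I*√1730)²/6724 ≈ -432.29 - 19.275*I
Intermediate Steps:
d(c, q) = (-3 + c)/(-33 + q) (d(c, q) = (c - 3)/(q - 33) = (-3 + c)/(-33 + q))
G(J) = J - 20/J (G(J) = -20/J + J = J - 20/J)
(√(-427 + G(-8)) + d(22, -8))² = (√(-427 + (-8 - 20/(-8))) + (-3 + 22)/(-33 - 8))² = (√(-427 + (-8 - 20*(-⅛))) + 19/(-41))² = (√(-427 + (-8 + 5/2)) - 1/41*19)² = (√(-427 - 11/2) - 19/41)² = (√(-865/2) - 19/41)² = (I*√1730/2 - 19/41)² = (-19/41 + I*√1730/2)²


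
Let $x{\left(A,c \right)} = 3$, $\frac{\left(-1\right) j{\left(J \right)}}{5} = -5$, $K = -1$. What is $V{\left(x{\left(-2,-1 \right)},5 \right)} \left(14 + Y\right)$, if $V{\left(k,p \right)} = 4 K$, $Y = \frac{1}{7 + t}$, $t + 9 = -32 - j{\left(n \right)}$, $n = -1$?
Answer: $- \frac{3300}{59} \approx -55.932$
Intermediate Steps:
$j{\left(J \right)} = 25$ ($j{\left(J \right)} = \left(-5\right) \left(-5\right) = 25$)
$t = -66$ ($t = -9 - 57 = -66$)
$Y = - \frac{1}{59}$ ($Y = \frac{1}{7 - 66} = \frac{1}{-59} = - \frac{1}{59} \approx -0.016949$)
$V{\left(k,p \right)} = -4$ ($V{\left(k,p \right)} = 4 \left(-1\right) = -4$)
$V{\left(x{\left(-2,-1 \right)},5 \right)} \left(14 + Y\right) = - 4 \left(14 - \frac{1}{59}\right) = \left(-4\right) \frac{825}{59} = - \frac{3300}{59}$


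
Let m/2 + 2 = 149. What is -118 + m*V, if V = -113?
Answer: -33340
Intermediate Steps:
m = 294 (m = -4 + 2*149 = -4 + 298 = 294)
-118 + m*V = -118 + 294*(-113) = -118 - 33222 = -33340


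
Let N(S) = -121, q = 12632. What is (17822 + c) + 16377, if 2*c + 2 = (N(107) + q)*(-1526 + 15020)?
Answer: 84445915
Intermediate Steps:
c = 84411716 (c = -1 + ((-121 + 12632)*(-1526 + 15020))/2 = -1 + (12511*13494)/2 = -1 + (½)*168823434 = -1 + 84411717 = 84411716)
(17822 + c) + 16377 = (17822 + 84411716) + 16377 = 84429538 + 16377 = 84445915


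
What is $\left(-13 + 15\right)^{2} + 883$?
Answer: $887$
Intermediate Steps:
$\left(-13 + 15\right)^{2} + 883 = 2^{2} + 883 = 4 + 883 = 887$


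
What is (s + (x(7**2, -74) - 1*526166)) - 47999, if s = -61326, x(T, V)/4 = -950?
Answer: -639291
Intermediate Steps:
x(T, V) = -3800 (x(T, V) = 4*(-950) = -3800)
(s + (x(7**2, -74) - 1*526166)) - 47999 = (-61326 + (-3800 - 1*526166)) - 47999 = (-61326 + (-3800 - 526166)) - 47999 = (-61326 - 529966) - 47999 = -591292 - 47999 = -639291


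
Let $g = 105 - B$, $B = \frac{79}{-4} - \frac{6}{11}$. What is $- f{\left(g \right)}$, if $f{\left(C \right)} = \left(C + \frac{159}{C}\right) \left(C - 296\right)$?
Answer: $\frac{6232301579}{288464} \approx 21605.0$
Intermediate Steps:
$B = - \frac{893}{44}$ ($B = 79 \left(- \frac{1}{4}\right) - \frac{6}{11} = - \frac{79}{4} - \frac{6}{11} = - \frac{893}{44} \approx -20.295$)
$g = \frac{5513}{44}$ ($g = 105 - - \frac{893}{44} = 105 + \frac{893}{44} = \frac{5513}{44} \approx 125.3$)
$f{\left(C \right)} = \left(-296 + C\right) \left(C + \frac{159}{C}\right)$ ($f{\left(C \right)} = \left(C + \frac{159}{C}\right) \left(-296 + C\right) = \left(-296 + C\right) \left(C + \frac{159}{C}\right)$)
$- f{\left(g \right)} = - (159 + \left(\frac{5513}{44}\right)^{2} - \frac{47064}{\frac{5513}{44}} - \frac{407962}{11}) = - (159 + \frac{30393169}{1936} - \frac{55968}{149} - \frac{407962}{11}) = \left(-1\right) \left(- \frac{6232301579}{288464}\right) = \frac{6232301579}{288464}$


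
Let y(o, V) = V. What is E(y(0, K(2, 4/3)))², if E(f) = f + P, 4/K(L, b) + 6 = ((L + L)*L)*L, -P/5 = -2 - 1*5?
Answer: 31329/25 ≈ 1253.2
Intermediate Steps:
P = 35 (P = -5*(-2 - 1*5) = -5*(-2 - 5) = -5*(-7) = 35)
K(L, b) = 4/(-6 + 2*L³) (K(L, b) = 4/(-6 + ((L + L)*L)*L) = 4/(-6 + ((2*L)*L)*L) = 4/(-6 + (2*L²)*L) = 4/(-6 + 2*L³))
E(f) = 35 + f (E(f) = f + 35 = 35 + f)
E(y(0, K(2, 4/3)))² = (35 + 2/(-3 + 2³))² = (35 + 2/(-3 + 8))² = (35 + 2/5)² = (35 + 2*(⅕))² = (35 + ⅖)² = (177/5)² = 31329/25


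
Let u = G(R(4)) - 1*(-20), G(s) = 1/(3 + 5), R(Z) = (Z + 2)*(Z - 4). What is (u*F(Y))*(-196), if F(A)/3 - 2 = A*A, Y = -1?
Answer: -71001/2 ≈ -35501.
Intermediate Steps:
R(Z) = (-4 + Z)*(2 + Z) (R(Z) = (2 + Z)*(-4 + Z) = (-4 + Z)*(2 + Z))
F(A) = 6 + 3*A**2 (F(A) = 6 + 3*(A*A) = 6 + 3*A**2)
G(s) = 1/8
u = 161/8 (u = 1/8 - 1*(-20) = 1/8 + 20 = 161/8 ≈ 20.125)
(u*F(Y))*(-196) = (161*(6 + 3*(-1)**2)/8)*(-196) = (161*(6 + 3*1)/8)*(-196) = (161*(6 + 3)/8)*(-196) = ((161/8)*9)*(-196) = (1449/8)*(-196) = -71001/2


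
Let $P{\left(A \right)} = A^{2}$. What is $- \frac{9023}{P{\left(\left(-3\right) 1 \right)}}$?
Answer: $- \frac{9023}{9} \approx -1002.6$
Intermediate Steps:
$- \frac{9023}{P{\left(\left(-3\right) 1 \right)}} = - \frac{9023}{\left(\left(-3\right) 1\right)^{2}} = - \frac{9023}{\left(-3\right)^{2}} = - \frac{9023}{9}$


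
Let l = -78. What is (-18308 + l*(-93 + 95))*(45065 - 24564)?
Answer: -378530464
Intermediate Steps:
(-18308 + l*(-93 + 95))*(45065 - 24564) = (-18308 - 78*(-93 + 95))*(45065 - 24564) = (-18308 - 78*2)*20501 = (-18308 - 156)*20501 = -18464*20501 = -378530464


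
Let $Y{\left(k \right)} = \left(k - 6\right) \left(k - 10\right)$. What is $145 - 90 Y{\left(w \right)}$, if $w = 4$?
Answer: $-935$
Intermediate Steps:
$Y{\left(k \right)} = \left(-10 + k\right) \left(-6 + k\right)$ ($Y{\left(k \right)} = \left(-6 + k\right) \left(-10 + k\right) = \left(-10 + k\right) \left(-6 + k\right)$)
$145 - 90 Y{\left(w \right)} = 145 - 90 \left(60 + 4^{2} - 64\right) = 145 - 90 \left(60 + 16 - 64\right) = 145 - 1080 = -935$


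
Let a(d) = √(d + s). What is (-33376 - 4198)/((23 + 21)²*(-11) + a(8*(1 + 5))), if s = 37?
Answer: 800175904/453519531 + 37574*√85/453519531 ≈ 1.7651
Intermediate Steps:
a(d) = √(37 + d) (a(d) = √(d + 37) = √(37 + d))
(-33376 - 4198)/((23 + 21)²*(-11) + a(8*(1 + 5))) = (-33376 - 4198)/((23 + 21)²*(-11) + √(37 + 8*(1 + 5))) = -37574/(44²*(-11) + √(37 + 8*6)) = -37574/(1936*(-11) + √(37 + 48)) = -37574/(-21296 + √85)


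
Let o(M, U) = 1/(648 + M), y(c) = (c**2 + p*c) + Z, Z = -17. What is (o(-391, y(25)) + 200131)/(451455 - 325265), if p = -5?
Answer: 25716834/16215415 ≈ 1.5859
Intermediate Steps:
y(c) = -17 + c**2 - 5*c (y(c) = (c**2 - 5*c) - 17 = -17 + c**2 - 5*c)
(o(-391, y(25)) + 200131)/(451455 - 325265) = (1/(648 - 391) + 200131)/(451455 - 325265) = (1/257 + 200131)/126190 = (1/257 + 200131)*(1/126190) = (51433668/257)*(1/126190) = 25716834/16215415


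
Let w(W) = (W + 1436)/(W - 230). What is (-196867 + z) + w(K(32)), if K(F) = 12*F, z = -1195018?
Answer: -15310605/11 ≈ -1.3919e+6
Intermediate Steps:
w(W) = (1436 + W)/(-230 + W)
(-196867 + z) + w(K(32)) = (-196867 - 1195018) + (1436 + 12*32)/(-230 + 12*32) = -1391885 + (1436 + 384)/(-230 + 384) = -1391885 + 1820/154 = -1391885 + (1/154)*1820 = -1391885 + 130/11 = -15310605/11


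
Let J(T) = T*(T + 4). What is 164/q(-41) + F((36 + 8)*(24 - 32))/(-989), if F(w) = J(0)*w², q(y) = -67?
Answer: -164/67 ≈ -2.4478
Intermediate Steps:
J(T) = T*(4 + T)
F(w) = 0 (F(w) = (0*(4 + 0))*w² = (0*4)*w² = 0*w² = 0)
164/q(-41) + F((36 + 8)*(24 - 32))/(-989) = 164/(-67) + 0/(-989) = 164*(-1/67) + 0*(-1/989) = -164/67 + 0 = -164/67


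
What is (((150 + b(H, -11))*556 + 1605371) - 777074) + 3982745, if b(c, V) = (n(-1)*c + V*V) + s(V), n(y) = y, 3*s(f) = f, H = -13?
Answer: 14900722/3 ≈ 4.9669e+6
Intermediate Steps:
s(f) = f/3
b(c, V) = V² - c + V/3 (b(c, V) = (-c + V*V) + V/3 = (-c + V²) + V/3 = (V² - c) + V/3 = V² - c + V/3)
(((150 + b(H, -11))*556 + 1605371) - 777074) + 3982745 = (((150 + ((-11)² - 1*(-13) + (⅓)*(-11)))*556 + 1605371) - 777074) + 3982745 = (((150 + (121 + 13 - 11/3))*556 + 1605371) - 777074) + 3982745 = (((150 + 391/3)*556 + 1605371) - 777074) + 3982745 = (((841/3)*556 + 1605371) - 777074) + 3982745 = ((467596/3 + 1605371) - 777074) + 3982745 = (5283709/3 - 777074) + 3982745 = 2952487/3 + 3982745 = 14900722/3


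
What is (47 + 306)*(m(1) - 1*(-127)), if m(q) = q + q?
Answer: 45537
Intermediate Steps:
m(q) = 2*q
(47 + 306)*(m(1) - 1*(-127)) = (47 + 306)*(2*1 - 1*(-127)) = 353*(2 + 127) = 353*129 = 45537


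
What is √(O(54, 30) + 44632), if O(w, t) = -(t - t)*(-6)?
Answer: 2*√11158 ≈ 211.26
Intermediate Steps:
O(w, t) = 0 (O(w, t) = -1*0*(-6) = 0*(-6) = 0)
√(O(54, 30) + 44632) = √(0 + 44632) = √44632 = 2*√11158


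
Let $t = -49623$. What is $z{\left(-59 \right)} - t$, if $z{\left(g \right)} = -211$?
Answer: $49412$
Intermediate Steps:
$z{\left(-59 \right)} - t = -211 - -49623 = -211 + 49623 = 49412$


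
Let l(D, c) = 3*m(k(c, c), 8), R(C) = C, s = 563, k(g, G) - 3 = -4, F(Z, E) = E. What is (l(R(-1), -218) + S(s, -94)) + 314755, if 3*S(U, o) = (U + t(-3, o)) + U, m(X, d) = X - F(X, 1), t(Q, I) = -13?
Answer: 315120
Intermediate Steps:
k(g, G) = -1 (k(g, G) = 3 - 4 = -1)
m(X, d) = -1 + X (m(X, d) = X - 1*1 = X - 1 = -1 + X)
S(U, o) = -13/3 + 2*U/3 (S(U, o) = ((U - 13) + U)/3 = ((-13 + U) + U)/3 = (-13 + 2*U)/3 = -13/3 + 2*U/3)
l(D, c) = -6 (l(D, c) = 3*(-1 - 1) = 3*(-2) = -6)
(l(R(-1), -218) + S(s, -94)) + 314755 = (-6 + (-13/3 + (⅔)*563)) + 314755 = (-6 + (-13/3 + 1126/3)) + 314755 = (-6 + 371) + 314755 = 365 + 314755 = 315120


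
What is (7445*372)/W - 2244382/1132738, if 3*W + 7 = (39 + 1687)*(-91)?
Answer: -4882010707723/88961277937 ≈ -54.878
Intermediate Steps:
W = -157073/3 (W = -7/3 + ((39 + 1687)*(-91))/3 = -7/3 + (1726*(-91))/3 = -7/3 + (⅓)*(-157066) = -7/3 - 157066/3 = -157073/3 ≈ -52358.)
(7445*372)/W - 2244382/1132738 = (7445*372)/(-157073/3) - 2244382/1132738 = 2769540*(-3/157073) - 2244382*1/1132738 = -8308620/157073 - 1122191/566369 = -4882010707723/88961277937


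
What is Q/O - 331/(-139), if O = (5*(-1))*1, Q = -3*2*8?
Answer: 8327/695 ≈ 11.981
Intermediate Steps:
Q = -48 (Q = -6*8 = -48)
O = -5 (O = -5*1 = -5)
Q/O - 331/(-139) = -48/(-5) - 331/(-139) = -48*(-⅕) - 331*(-1/139) = 48/5 + 331/139 = 8327/695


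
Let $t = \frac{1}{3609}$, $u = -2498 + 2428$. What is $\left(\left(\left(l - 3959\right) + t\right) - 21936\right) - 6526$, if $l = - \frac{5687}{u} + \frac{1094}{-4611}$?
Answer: $- \frac{12557371023989}{388292310} \approx -32340.0$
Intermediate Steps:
$u = -70$
$t = \frac{1}{3609} \approx 0.00027709$
$l = \frac{26146177}{322770}$ ($l = - \frac{5687}{-70} + \frac{1094}{-4611} = \left(-5687\right) \left(- \frac{1}{70}\right) + 1094 \left(- \frac{1}{4611}\right) = \frac{5687}{70} - \frac{1094}{4611} = \frac{26146177}{322770} \approx 81.006$)
$\left(\left(\left(l - 3959\right) + t\right) - 21936\right) - 6526 = \left(\left(\left(\frac{26146177}{322770} - 3959\right) + \frac{1}{3609}\right) - 21936\right) - 6526 = \left(\left(- \frac{1251700253}{322770} + \frac{1}{3609}\right) - 21936\right) - 6526 = \left(- \frac{1505795296769}{388292310} - 21936\right) - 6526 = - \frac{10023375408929}{388292310} - 6526 = - \frac{12557371023989}{388292310}$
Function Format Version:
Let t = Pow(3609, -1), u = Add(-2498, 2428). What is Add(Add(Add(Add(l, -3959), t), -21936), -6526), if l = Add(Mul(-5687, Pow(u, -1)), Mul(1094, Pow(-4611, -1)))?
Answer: Rational(-12557371023989, 388292310) ≈ -32340.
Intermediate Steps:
u = -70
t = Rational(1, 3609) ≈ 0.00027709
l = Rational(26146177, 322770) (l = Add(Mul(-5687, Pow(-70, -1)), Mul(1094, Pow(-4611, -1))) = Add(Mul(-5687, Rational(-1, 70)), Mul(1094, Rational(-1, 4611))) = Add(Rational(5687, 70), Rational(-1094, 4611)) = Rational(26146177, 322770) ≈ 81.006)
Add(Add(Add(Add(l, -3959), t), -21936), -6526) = Add(Add(Add(Add(Rational(26146177, 322770), -3959), Rational(1, 3609)), -21936), -6526) = Add(Add(Add(Rational(-1251700253, 322770), Rational(1, 3609)), -21936), -6526) = Add(Add(Rational(-1505795296769, 388292310), -21936), -6526) = Add(Rational(-10023375408929, 388292310), -6526) = Rational(-12557371023989, 388292310)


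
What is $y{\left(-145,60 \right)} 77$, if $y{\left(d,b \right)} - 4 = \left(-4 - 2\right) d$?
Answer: $67298$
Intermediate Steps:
$y{\left(d,b \right)} = 4 - 6 d$ ($y{\left(d,b \right)} = 4 + \left(-4 - 2\right) d = 4 - 6 d$)
$y{\left(-145,60 \right)} 77 = \left(4 - -870\right) 77 = \left(4 + 870\right) 77 = 874 \cdot 77 = 67298$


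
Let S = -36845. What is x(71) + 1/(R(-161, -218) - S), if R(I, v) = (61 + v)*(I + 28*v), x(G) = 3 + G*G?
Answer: 5147149801/1020450 ≈ 5044.0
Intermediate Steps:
x(G) = 3 + G²
x(71) + 1/(R(-161, -218) - S) = (3 + 71²) + 1/((28*(-218)² + 61*(-161) + 1708*(-218) - 161*(-218)) - 1*(-36845)) = (3 + 5041) + 1/((28*47524 - 9821 - 372344 + 35098) + 36845) = 5044 + 1/((1330672 - 9821 - 372344 + 35098) + 36845) = 5044 + 1/(983605 + 36845) = 5044 + 1/1020450 = 5147149801/1020450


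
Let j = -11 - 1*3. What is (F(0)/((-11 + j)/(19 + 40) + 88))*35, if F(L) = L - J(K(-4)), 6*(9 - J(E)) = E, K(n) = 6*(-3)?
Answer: -24780/5167 ≈ -4.7958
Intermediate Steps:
K(n) = -18
J(E) = 9 - E/6
j = -14 (j = -11 - 3 = -14)
F(L) = -12 + L (F(L) = L - (9 - ⅙*(-18)) = L - (9 + 3) = L - 1*12 = L - 12 = -12 + L)
(F(0)/((-11 + j)/(19 + 40) + 88))*35 = ((-12 + 0)/((-11 - 14)/(19 + 40) + 88))*35 = -12/(-25/59 + 88)*35 = -12/5167/59*35 = -12*59/5167*35 = -708/5167*35 = -24780/5167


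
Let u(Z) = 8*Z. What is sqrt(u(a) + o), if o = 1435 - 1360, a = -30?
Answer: I*sqrt(165) ≈ 12.845*I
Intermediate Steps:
o = 75
sqrt(u(a) + o) = sqrt(8*(-30) + 75) = sqrt(-240 + 75) = sqrt(-165) = I*sqrt(165)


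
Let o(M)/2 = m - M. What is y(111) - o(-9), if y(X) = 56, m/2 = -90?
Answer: 398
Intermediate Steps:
m = -180 (m = 2*(-90) = -180)
o(M) = -360 - 2*M (o(M) = 2*(-180 - M) = -360 - 2*M)
y(111) - o(-9) = 56 - (-360 - 2*(-9)) = 56 - (-360 + 18) = 56 - 1*(-342) = 56 + 342 = 398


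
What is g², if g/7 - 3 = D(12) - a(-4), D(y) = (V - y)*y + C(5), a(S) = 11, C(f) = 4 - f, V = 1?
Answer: 974169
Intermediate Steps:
D(y) = -1 + y*(1 - y) (D(y) = (1 - y)*y + (4 - 1*5) = y*(1 - y) + (4 - 5) = y*(1 - y) - 1 = -1 + y*(1 - y))
g = -987 (g = 21 + 7*((-1 + 12 - 1*12²) - 1*11) = 21 + 7*((-1 + 12 - 1*144) - 11) = 21 + 7*((-1 + 12 - 144) - 11) = 21 + 7*(-133 - 11) = 21 + 7*(-144) = 21 - 1008 = -987)
g² = (-987)² = 974169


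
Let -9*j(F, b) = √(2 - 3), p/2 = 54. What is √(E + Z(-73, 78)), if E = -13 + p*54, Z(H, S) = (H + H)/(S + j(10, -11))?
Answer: √(1412728956006935 - 647545770*I)/492805 ≈ 76.27 - 1.748e-5*I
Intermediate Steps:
p = 108 (p = 2*54 = 108)
j(F, b) = -I/9 (j(F, b) = -√(2 - 3)/9 = -I/9)
Z(H, S) = 2*H/(S - I/9) (Z(H, S) = (H + H)/(S - I/9) = (2*H)/(S - I/9) = 2*H/(S - I/9))
E = 5819 (E = -13 + 108*54 = -13 + 5832 = 5819)
√(E + Z(-73, 78)) = √(5819 + 18*(-73)/(-I + 9*78)) = √(5819 + 18*(-73)/(-I + 702)) = √(5819 + 18*(-73)/(702 - I)) = √(5819 + 18*(-73)*((702 + I)/492805)) = √(5819 + (-922428/492805 - 1314*I/492805)) = √(2866709867/492805 - 1314*I/492805)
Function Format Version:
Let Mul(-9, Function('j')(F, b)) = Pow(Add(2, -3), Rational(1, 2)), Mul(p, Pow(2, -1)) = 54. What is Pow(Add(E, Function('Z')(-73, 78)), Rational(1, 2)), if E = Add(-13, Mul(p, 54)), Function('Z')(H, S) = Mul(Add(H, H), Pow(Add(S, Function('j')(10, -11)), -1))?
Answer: Mul(Rational(1, 492805), Pow(Add(1412728956006935, Mul(-647545770, I)), Rational(1, 2))) ≈ Add(76.270, Mul(-1.7480e-5, I))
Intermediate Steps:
p = 108 (p = Mul(2, 54) = 108)
Function('j')(F, b) = Mul(Rational(-1, 9), I) (Function('j')(F, b) = Mul(Rational(-1, 9), Pow(Add(2, -3), Rational(1, 2))) = Mul(Rational(-1, 9), Pow(-1, Rational(1, 2))) = Mul(Rational(-1, 9), I))
Function('Z')(H, S) = Mul(2, H, Pow(Add(S, Mul(Rational(-1, 9), I)), -1)) (Function('Z')(H, S) = Mul(Add(H, H), Pow(Add(S, Mul(Rational(-1, 9), I)), -1)) = Mul(Mul(2, H), Pow(Add(S, Mul(Rational(-1, 9), I)), -1)) = Mul(2, H, Pow(Add(S, Mul(Rational(-1, 9), I)), -1)))
E = 5819 (E = Add(-13, Mul(108, 54)) = Add(-13, 5832) = 5819)
Pow(Add(E, Function('Z')(-73, 78)), Rational(1, 2)) = Pow(Add(5819, Mul(18, -73, Pow(Add(Mul(-1, I), Mul(9, 78)), -1))), Rational(1, 2)) = Pow(Add(5819, Mul(18, -73, Pow(Add(Mul(-1, I), 702), -1))), Rational(1, 2)) = Pow(Add(5819, Mul(18, -73, Pow(Add(702, Mul(-1, I)), -1))), Rational(1, 2)) = Pow(Add(5819, Mul(18, -73, Mul(Rational(1, 492805), Add(702, I)))), Rational(1, 2)) = Pow(Add(5819, Add(Rational(-922428, 492805), Mul(Rational(-1314, 492805), I))), Rational(1, 2)) = Pow(Add(Rational(2866709867, 492805), Mul(Rational(-1314, 492805), I)), Rational(1, 2))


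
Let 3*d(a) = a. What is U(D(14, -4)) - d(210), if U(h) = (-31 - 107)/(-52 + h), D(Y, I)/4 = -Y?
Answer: -1237/18 ≈ -68.722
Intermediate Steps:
d(a) = a/3
D(Y, I) = -4*Y (D(Y, I) = 4*(-Y) = -4*Y)
U(h) = -138/(-52 + h)
U(D(14, -4)) - d(210) = -138/(-52 - 4*14) - 210/3 = -138/(-52 - 56) - 1*70 = -138/(-108) - 70 = -138*(-1/108) - 70 = 23/18 - 70 = -1237/18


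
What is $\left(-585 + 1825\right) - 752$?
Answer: $488$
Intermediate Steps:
$\left(-585 + 1825\right) - 752 = 1240 - 752 = 488$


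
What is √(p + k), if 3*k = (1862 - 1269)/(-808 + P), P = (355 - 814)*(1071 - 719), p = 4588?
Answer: √272175788359722/243564 ≈ 67.735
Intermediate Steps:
P = -161568 (P = -459*352 = -161568)
k = -593/487128 (k = ((1862 - 1269)/(-808 - 161568))/3 = (593/(-162376))/3 = (593*(-1/162376))/3 = (⅓)*(-593/162376) = -593/487128 ≈ -0.0012173)
√(p + k) = √(4588 - 593/487128) = √(2234942671/487128) = √272175788359722/243564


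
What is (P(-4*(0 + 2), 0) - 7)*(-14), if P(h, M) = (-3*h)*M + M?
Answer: 98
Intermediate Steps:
P(h, M) = M - 3*M*h (P(h, M) = -3*M*h + M = M - 3*M*h)
(P(-4*(0 + 2), 0) - 7)*(-14) = (0*(1 - (-12)*(0 + 2)) - 7)*(-14) = (0*(1 - (-12)*2) - 7)*(-14) = (0*(1 - 3*(-8)) - 7)*(-14) = (0*(1 + 24) - 7)*(-14) = (0*25 - 7)*(-14) = (0 - 7)*(-14) = -7*(-14) = 98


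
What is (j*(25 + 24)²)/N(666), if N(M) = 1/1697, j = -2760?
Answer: -11245611720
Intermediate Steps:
N(M) = 1/1697
(j*(25 + 24)²)/N(666) = (-2760*(25 + 24)²)/(1/1697) = -2760*49²*1697 = -2760*2401*1697 = -6626760*1697 = -11245611720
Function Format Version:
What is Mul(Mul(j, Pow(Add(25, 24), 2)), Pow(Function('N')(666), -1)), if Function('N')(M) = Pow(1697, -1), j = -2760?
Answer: -11245611720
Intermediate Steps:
Function('N')(M) = Rational(1, 1697)
Mul(Mul(j, Pow(Add(25, 24), 2)), Pow(Function('N')(666), -1)) = Mul(Mul(-2760, Pow(Add(25, 24), 2)), Pow(Rational(1, 1697), -1)) = Mul(Mul(-2760, Pow(49, 2)), 1697) = Mul(Mul(-2760, 2401), 1697) = Mul(-6626760, 1697) = -11245611720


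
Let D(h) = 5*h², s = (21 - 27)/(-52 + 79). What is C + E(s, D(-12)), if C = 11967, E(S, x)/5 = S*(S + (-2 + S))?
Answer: 969547/81 ≈ 11970.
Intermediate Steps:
s = -2/9 (s = -6/27 = -6*1/27 = -2/9 ≈ -0.22222)
E(S, x) = 5*S*(-2 + 2*S) (E(S, x) = 5*(S*(S + (-2 + S))) = 5*(S*(-2 + 2*S)) = 5*S*(-2 + 2*S))
C + E(s, D(-12)) = 11967 + 10*(-2/9)*(-1 - 2/9) = 11967 + 10*(-2/9)*(-11/9) = 11967 + 220/81 = 969547/81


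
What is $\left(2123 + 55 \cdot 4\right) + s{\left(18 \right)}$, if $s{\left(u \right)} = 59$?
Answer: $2402$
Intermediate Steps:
$\left(2123 + 55 \cdot 4\right) + s{\left(18 \right)} = \left(2123 + 55 \cdot 4\right) + 59 = \left(2123 + 220\right) + 59 = 2343 + 59 = 2402$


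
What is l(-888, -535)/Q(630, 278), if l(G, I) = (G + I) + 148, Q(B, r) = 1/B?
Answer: -803250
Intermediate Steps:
l(G, I) = 148 + G + I
l(-888, -535)/Q(630, 278) = (148 - 888 - 535)/(1/630) = -1275/1/630 = -1275*630 = -803250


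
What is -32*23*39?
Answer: -28704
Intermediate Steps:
-32*23*39 = -736*39 = -28704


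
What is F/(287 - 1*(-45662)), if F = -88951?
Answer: -88951/45949 ≈ -1.9359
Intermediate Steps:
F/(287 - 1*(-45662)) = -88951/(287 - 1*(-45662)) = -88951/(287 + 45662) = -88951/45949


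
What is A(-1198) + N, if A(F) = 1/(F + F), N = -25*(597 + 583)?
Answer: -70682001/2396 ≈ -29500.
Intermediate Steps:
N = -29500 (N = -25*1180 = -29500)
A(F) = 1/(2*F)
A(-1198) + N = (½)/(-1198) - 29500 = (½)*(-1/1198) - 29500 = -1/2396 - 29500 = -70682001/2396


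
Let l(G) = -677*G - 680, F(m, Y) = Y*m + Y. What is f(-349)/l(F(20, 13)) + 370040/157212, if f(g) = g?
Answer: 1561310387/662795073 ≈ 2.3556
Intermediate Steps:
F(m, Y) = Y + Y*m
l(G) = -680 - 677*G
f(-349)/l(F(20, 13)) + 370040/157212 = -349/(-680 - 8801*(1 + 20)) + 370040/157212 = -349/(-680 - 8801*21) + 370040*(1/157212) = -349/(-680 - 677*273) + 8410/3573 = -349/(-680 - 184821) + 8410/3573 = -349/(-185501) + 8410/3573 = -349*(-1/185501) + 8410/3573 = 349/185501 + 8410/3573 = 1561310387/662795073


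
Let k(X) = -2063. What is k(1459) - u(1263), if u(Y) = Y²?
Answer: -1597232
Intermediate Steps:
k(1459) - u(1263) = -2063 - 1*1263² = -2063 - 1*1595169 = -2063 - 1595169 = -1597232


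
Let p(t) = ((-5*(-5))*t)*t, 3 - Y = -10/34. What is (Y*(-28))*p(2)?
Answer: -156800/17 ≈ -9223.5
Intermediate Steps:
Y = 56/17 (Y = 3 - (-10)/34 = 3 - 1*(-5/17) = 3 + 5/17 = 56/17 ≈ 3.2941)
p(t) = 25*t² (p(t) = (25*t)*t = 25*t²)
(Y*(-28))*p(2) = ((56/17)*(-28))*(25*2²) = -39200*4/17 = -1568/17*100 = -156800/17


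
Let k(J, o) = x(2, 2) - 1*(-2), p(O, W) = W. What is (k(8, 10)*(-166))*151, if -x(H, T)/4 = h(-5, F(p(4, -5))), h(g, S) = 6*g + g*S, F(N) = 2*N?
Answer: 1955148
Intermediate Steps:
h(g, S) = 6*g + S*g
x(H, T) = -80 (x(H, T) = -(-20)*(6 + 2*(-5)) = -(-20)*(6 - 10) = -(-20)*(-4) = -4*20 = -80)
k(J, o) = -78 (k(J, o) = -80 - 1*(-2) = -80 + 2 = -78)
(k(8, 10)*(-166))*151 = -78*(-166)*151 = 12948*151 = 1955148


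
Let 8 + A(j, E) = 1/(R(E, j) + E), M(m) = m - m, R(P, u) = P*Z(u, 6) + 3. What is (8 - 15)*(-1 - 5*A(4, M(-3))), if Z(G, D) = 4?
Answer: -784/3 ≈ -261.33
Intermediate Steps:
R(P, u) = 3 + 4*P (R(P, u) = P*4 + 3 = 4*P + 3 = 3 + 4*P)
M(m) = 0
A(j, E) = -8 + 1/(3 + 5*E) (A(j, E) = -8 + 1/((3 + 4*E) + E) = -8 + 1/(3 + 5*E))
(8 - 15)*(-1 - 5*A(4, M(-3))) = (8 - 15)*(-1 - 5*(-23 - 40*0)/(3 + 5*0)) = -7*(-1 - 5*(-23 + 0)/(3 + 0)) = -7*(-1 - 5*(-23)/3) = -7*(-1 - 5*(-23/3)) = -7*(-1 + 115/3) = -7*112/3 = -784/3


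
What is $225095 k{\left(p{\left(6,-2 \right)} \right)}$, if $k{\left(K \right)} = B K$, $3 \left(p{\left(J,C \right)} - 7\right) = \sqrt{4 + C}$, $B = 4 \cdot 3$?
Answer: $18907980 + 900380 \sqrt{2} \approx 2.0181 \cdot 10^{7}$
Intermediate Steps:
$B = 12$
$p{\left(J,C \right)} = 7 + \frac{\sqrt{4 + C}}{3}$
$k{\left(K \right)} = 12 K$
$225095 k{\left(p{\left(6,-2 \right)} \right)} = 225095 \cdot 12 \left(7 + \frac{\sqrt{4 - 2}}{3}\right) = 225095 \cdot 12 \left(7 + \frac{\sqrt{2}}{3}\right) = 225095 \left(84 + 4 \sqrt{2}\right) = 18907980 + 900380 \sqrt{2}$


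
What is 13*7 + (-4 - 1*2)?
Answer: 85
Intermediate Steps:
13*7 + (-4 - 1*2) = 91 + (-4 - 2) = 91 - 6 = 85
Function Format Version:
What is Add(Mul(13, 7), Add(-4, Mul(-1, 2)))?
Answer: 85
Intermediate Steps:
Add(Mul(13, 7), Add(-4, Mul(-1, 2))) = Add(91, Add(-4, -2)) = Add(91, -6) = 85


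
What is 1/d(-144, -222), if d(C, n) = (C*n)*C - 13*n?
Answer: -1/4600506 ≈ -2.1737e-7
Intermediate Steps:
d(C, n) = -13*n + n*C² (d(C, n) = n*C² - 13*n = -13*n + n*C²)
1/d(-144, -222) = 1/(-222*(-13 + (-144)²)) = 1/(-222*(-13 + 20736)) = 1/(-222*20723) = 1/(-4600506) = -1/4600506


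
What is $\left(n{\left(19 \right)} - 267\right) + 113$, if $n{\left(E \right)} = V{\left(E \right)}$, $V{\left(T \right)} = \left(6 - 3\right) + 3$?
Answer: $-148$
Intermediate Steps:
$V{\left(T \right)} = 6$ ($V{\left(T \right)} = 3 + 3 = 6$)
$n{\left(E \right)} = 6$
$\left(n{\left(19 \right)} - 267\right) + 113 = \left(6 - 267\right) + 113 = -261 + 113 = -148$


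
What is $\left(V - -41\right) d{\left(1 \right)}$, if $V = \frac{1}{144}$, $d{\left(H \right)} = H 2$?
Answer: $\frac{5905}{72} \approx 82.014$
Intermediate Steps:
$d{\left(H \right)} = 2 H$
$V = \frac{1}{144} \approx 0.0069444$
$\left(V - -41\right) d{\left(1 \right)} = \left(\frac{1}{144} - -41\right) 2 \cdot 1 = \left(\frac{1}{144} + 41\right) 2 = \frac{5905}{144} \cdot 2 = \frac{5905}{72}$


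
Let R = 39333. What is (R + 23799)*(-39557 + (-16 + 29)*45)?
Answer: -2460380304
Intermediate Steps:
(R + 23799)*(-39557 + (-16 + 29)*45) = (39333 + 23799)*(-39557 + (-16 + 29)*45) = 63132*(-39557 + 13*45) = 63132*(-39557 + 585) = 63132*(-38972) = -2460380304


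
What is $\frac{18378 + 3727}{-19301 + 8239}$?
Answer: $- \frac{22105}{11062} \approx -1.9983$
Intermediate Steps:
$\frac{18378 + 3727}{-19301 + 8239} = \frac{22105}{-11062} = 22105 \left(- \frac{1}{11062}\right) = - \frac{22105}{11062}$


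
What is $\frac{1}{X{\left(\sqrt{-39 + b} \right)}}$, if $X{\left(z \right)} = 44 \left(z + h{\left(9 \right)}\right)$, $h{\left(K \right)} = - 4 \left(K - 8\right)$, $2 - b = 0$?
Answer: $- \frac{1}{583} - \frac{i \sqrt{37}}{2332} \approx -0.0017153 - 0.0026084 i$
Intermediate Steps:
$b = 2$ ($b = 2 - 0 = 2 + 0 = 2$)
$h{\left(K \right)} = 32 - 4 K$ ($h{\left(K \right)} = - 4 \left(-8 + K\right) = 32 - 4 K$)
$X{\left(z \right)} = -176 + 44 z$ ($X{\left(z \right)} = 44 \left(z + \left(32 - 36\right)\right) = 44 \left(z - 4\right) = 44 \left(-4 + z\right) = -176 + 44 z$)
$\frac{1}{X{\left(\sqrt{-39 + b} \right)}} = \frac{1}{-176 + 44 \sqrt{-39 + 2}} = \frac{1}{-176 + 44 \sqrt{-37}} = \frac{1}{-176 + 44 i \sqrt{37}}$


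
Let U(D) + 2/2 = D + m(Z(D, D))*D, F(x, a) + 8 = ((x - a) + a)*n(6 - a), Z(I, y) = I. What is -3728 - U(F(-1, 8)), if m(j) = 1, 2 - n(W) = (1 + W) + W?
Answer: -3701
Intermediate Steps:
n(W) = 1 - 2*W (n(W) = 2 - ((1 + W) + W) = 2 - (1 + 2*W) = 2 + (-1 - 2*W) = 1 - 2*W)
F(x, a) = -8 + x*(-11 + 2*a) (F(x, a) = -8 + ((x - a) + a)*(1 - 2*(6 - a)) = -8 + x*(1 + (-12 + 2*a)) = -8 + x*(-11 + 2*a))
U(D) = -1 + 2*D (U(D) = -1 + (D + 1*D) = -1 + (D + D) = -1 + 2*D)
-3728 - U(F(-1, 8)) = -3728 - (-1 + 2*(-8 - (-11 + 2*8))) = -3728 - (-1 + 2*(-8 - (-11 + 16))) = -3728 - (-1 + 2*(-8 - 1*5)) = -3728 - (-1 + 2*(-8 - 5)) = -3728 - (-1 + 2*(-13)) = -3728 - (-1 - 26) = -3728 - 1*(-27) = -3728 + 27 = -3701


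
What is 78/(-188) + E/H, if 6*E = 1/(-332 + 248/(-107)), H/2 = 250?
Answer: -2092667029/5043852000 ≈ -0.41489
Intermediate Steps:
H = 500 (H = 2*250 = 500)
E = -107/214632 (E = 1/(6*(-332 + 248/(-107))) = 1/(6*(-332 + 248*(-1/107))) = 1/(6*(-332 - 248/107)) = 1/(6*(-35772/107)) = (⅙)*(-107/35772) = -107/214632 ≈ -0.00049853)
78/(-188) + E/H = 78/(-188) - 107/214632/500 = 78*(-1/188) - 107/214632*1/500 = -39/94 - 107/107316000 = -2092667029/5043852000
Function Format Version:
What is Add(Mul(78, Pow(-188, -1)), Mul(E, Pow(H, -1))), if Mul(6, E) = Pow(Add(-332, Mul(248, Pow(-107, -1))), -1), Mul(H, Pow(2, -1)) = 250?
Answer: Rational(-2092667029, 5043852000) ≈ -0.41489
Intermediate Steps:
H = 500 (H = Mul(2, 250) = 500)
E = Rational(-107, 214632) (E = Mul(Rational(1, 6), Pow(Add(-332, Mul(248, Pow(-107, -1))), -1)) = Mul(Rational(1, 6), Pow(Add(-332, Mul(248, Rational(-1, 107))), -1)) = Mul(Rational(1, 6), Pow(Add(-332, Rational(-248, 107)), -1)) = Mul(Rational(1, 6), Pow(Rational(-35772, 107), -1)) = Mul(Rational(1, 6), Rational(-107, 35772)) = Rational(-107, 214632) ≈ -0.00049853)
Add(Mul(78, Pow(-188, -1)), Mul(E, Pow(H, -1))) = Add(Mul(78, Pow(-188, -1)), Mul(Rational(-107, 214632), Pow(500, -1))) = Add(Mul(78, Rational(-1, 188)), Mul(Rational(-107, 214632), Rational(1, 500))) = Add(Rational(-39, 94), Rational(-107, 107316000)) = Rational(-2092667029, 5043852000)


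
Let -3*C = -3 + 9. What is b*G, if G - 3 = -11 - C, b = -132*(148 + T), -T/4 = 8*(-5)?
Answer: 243936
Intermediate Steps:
T = 160 (T = -32*(-5) = -4*(-40) = 160)
C = -2 (C = -(-3 + 9)/3 = -⅓*6 = -2)
b = -40656 (b = -132*(148 + 160) = -132*308 = -40656)
G = -6 (G = 3 + (-11 - 1*(-2)) = 3 + (-11 + 2) = 3 - 9 = -6)
b*G = -40656*(-6) = 243936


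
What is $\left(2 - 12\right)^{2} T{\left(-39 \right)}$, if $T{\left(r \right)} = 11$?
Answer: $1100$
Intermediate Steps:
$\left(2 - 12\right)^{2} T{\left(-39 \right)} = \left(2 - 12\right)^{2} \cdot 11 = \left(-10\right)^{2} \cdot 11 = 100 \cdot 11 = 1100$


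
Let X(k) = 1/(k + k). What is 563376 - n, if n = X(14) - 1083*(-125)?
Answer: 11984027/28 ≈ 4.2800e+5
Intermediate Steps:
X(k) = 1/(2*k)
n = 3790501/28 (n = (1/2)/14 - 1083*(-125) = (1/2)*(1/14) + 135375 = 1/28 + 135375 = 3790501/28 ≈ 1.3538e+5)
563376 - n = 563376 - 1*3790501/28 = 563376 - 3790501/28 = 11984027/28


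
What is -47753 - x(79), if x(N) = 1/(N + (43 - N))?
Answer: -2053380/43 ≈ -47753.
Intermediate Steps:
x(N) = 1/43
-47753 - x(79) = -47753 - 1*1/43 = -47753 - 1/43 = -2053380/43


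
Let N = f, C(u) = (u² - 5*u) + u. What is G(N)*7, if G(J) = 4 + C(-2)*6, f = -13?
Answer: 532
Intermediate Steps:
C(u) = u² - 4*u
N = -13
G(J) = 76 (G(J) = 4 - 2*(-4 - 2)*6 = 4 - 2*(-6)*6 = 4 + 12*6 = 4 + 72 = 76)
G(N)*7 = 76*7 = 532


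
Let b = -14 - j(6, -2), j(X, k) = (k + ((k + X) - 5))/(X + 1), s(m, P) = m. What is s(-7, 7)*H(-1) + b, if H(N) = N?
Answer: -46/7 ≈ -6.5714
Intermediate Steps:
j(X, k) = (-5 + X + 2*k)/(1 + X) (j(X, k) = (k + ((X + k) - 5))/(1 + X) = (k + (-5 + X + k))/(1 + X) = (-5 + X + 2*k)/(1 + X))
b = -95/7 (b = -14 - (-5 + 6 + 2*(-2))/(1 + 6) = -14 - (-5 + 6 - 4)/7 = -14 - (-3)/7 = -14 - 1*(-3/7) = -14 + 3/7 = -95/7 ≈ -13.571)
s(-7, 7)*H(-1) + b = -7*(-1) - 95/7 = 7 - 95/7 = -46/7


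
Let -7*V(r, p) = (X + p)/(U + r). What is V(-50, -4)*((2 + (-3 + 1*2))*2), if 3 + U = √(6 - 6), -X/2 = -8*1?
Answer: 24/371 ≈ 0.064690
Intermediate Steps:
X = 16 (X = -(-16) = -2*(-8) = 16)
U = -3 (U = -3 + √(6 - 6) = -3 + √0 = -3 + 0 = -3)
V(r, p) = -(16 + p)/(7*(-3 + r))
V(-50, -4)*((2 + (-3 + 1*2))*2) = ((-16 - 1*(-4))/(7*(-3 - 50)))*((2 + (-3 + 1*2))*2) = ((⅐)*(-16 + 4)/(-53))*((2 + (-3 + 2))*2) = ((⅐)*(-1/53)*(-12))*((2 - 1)*2) = 12*(1*2)/371 = (12/371)*2 = 24/371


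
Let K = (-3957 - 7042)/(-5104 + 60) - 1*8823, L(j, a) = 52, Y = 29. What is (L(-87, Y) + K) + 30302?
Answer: 108613363/5044 ≈ 21533.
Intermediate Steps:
K = -44492213/5044 (K = -10999/(-5044) - 8823 = -10999*(-1/5044) - 8823 = 10999/5044 - 8823 = -44492213/5044 ≈ -8820.8)
(L(-87, Y) + K) + 30302 = (52 - 44492213/5044) + 30302 = -44229925/5044 + 30302 = 108613363/5044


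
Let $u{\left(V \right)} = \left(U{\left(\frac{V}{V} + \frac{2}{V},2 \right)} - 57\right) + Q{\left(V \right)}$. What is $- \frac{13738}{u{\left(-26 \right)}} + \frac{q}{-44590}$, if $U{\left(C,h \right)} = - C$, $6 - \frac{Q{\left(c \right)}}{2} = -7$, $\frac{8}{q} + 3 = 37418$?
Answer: $\frac{29795459419758}{69235896275} \approx 430.35$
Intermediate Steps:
$q = \frac{8}{37415}$ ($q = \frac{8}{-3 + 37418} = \frac{8}{37415} \approx 0.00021382$)
$Q{\left(c \right)} = 26$ ($Q{\left(c \right)} = 12 - -14 = 12 + 14 = 26$)
$u{\left(V \right)} = -32 - \frac{2}{V}$ ($u{\left(V \right)} = \left(- (\frac{V}{V} + \frac{2}{V}) - 57\right) + 26 = \left(- (1 + \frac{2}{V}) - 57\right) + 26 = \left(\left(-1 - \frac{2}{V}\right) - 57\right) + 26 = \left(-58 - \frac{2}{V}\right) + 26 = -32 - \frac{2}{V}$)
$- \frac{13738}{u{\left(-26 \right)}} + \frac{q}{-44590} = - \frac{13738}{-32 - \frac{2}{-26}} + \frac{8}{37415 \left(-44590\right)} = - \frac{13738}{-32 - - \frac{1}{13}} + \frac{8}{37415} \left(- \frac{1}{44590}\right) = - \frac{13738}{-32 + \frac{1}{13}} - \frac{4}{834167425} = - \frac{13738}{- \frac{415}{13}} - \frac{4}{834167425} = \left(-13738\right) \left(- \frac{13}{415}\right) - \frac{4}{834167425} = \frac{178594}{415} - \frac{4}{834167425} = \frac{29795459419758}{69235896275}$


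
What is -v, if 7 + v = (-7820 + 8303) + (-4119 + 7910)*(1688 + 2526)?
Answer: -15975750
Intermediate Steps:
v = 15975750 (v = -7 + ((-7820 + 8303) + (-4119 + 7910)*(1688 + 2526)) = -7 + (483 + 3791*4214) = -7 + (483 + 15975274) = -7 + 15975757 = 15975750)
-v = -1*15975750 = -15975750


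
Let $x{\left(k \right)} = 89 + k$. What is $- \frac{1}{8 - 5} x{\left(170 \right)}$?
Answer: $- \frac{259}{3} \approx -86.333$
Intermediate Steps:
$- \frac{1}{8 - 5} x{\left(170 \right)} = - \frac{1}{8 - 5} \left(89 + 170\right) = - \frac{1}{3} \cdot 259 = \left(-1\right) \frac{1}{3} \cdot 259 = \left(- \frac{1}{3}\right) 259 = - \frac{259}{3}$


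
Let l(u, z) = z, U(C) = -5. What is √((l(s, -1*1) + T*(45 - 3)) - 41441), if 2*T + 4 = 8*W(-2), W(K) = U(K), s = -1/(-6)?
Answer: I*√42366 ≈ 205.83*I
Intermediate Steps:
s = ⅙ (s = -1*(-⅙) = ⅙ ≈ 0.16667)
W(K) = -5
T = -22 (T = -2 + (8*(-5))/2 = -2 + (½)*(-40) = -2 - 20 = -22)
√((l(s, -1*1) + T*(45 - 3)) - 41441) = √((-1*1 - 22*(45 - 3)) - 41441) = √((-1 - 22*42) - 41441) = √((-1 - 924) - 41441) = √(-925 - 41441) = √(-42366) = I*√42366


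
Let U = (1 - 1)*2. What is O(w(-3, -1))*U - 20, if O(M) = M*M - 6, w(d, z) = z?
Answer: -20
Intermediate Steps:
O(M) = -6 + M² (O(M) = M² - 6 = -6 + M²)
U = 0 (U = 0*2 = 0)
O(w(-3, -1))*U - 20 = (-6 + (-1)²)*0 - 20 = (-6 + 1)*0 - 20 = -5*0 - 20 = 0 - 20 = -20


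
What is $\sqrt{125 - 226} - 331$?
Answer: $-331 + i \sqrt{101} \approx -331.0 + 10.05 i$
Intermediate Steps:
$\sqrt{125 - 226} - 331 = \sqrt{-101} - 331 = i \sqrt{101} - 331 = -331 + i \sqrt{101}$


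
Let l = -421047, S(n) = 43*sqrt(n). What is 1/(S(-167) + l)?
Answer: -421047/177280884992 - 43*I*sqrt(167)/177280884992 ≈ -2.375e-6 - 3.1345e-9*I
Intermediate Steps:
1/(S(-167) + l) = 1/(43*sqrt(-167) - 421047) = 1/(43*(I*sqrt(167)) - 421047) = 1/(43*I*sqrt(167) - 421047) = 1/(-421047 + 43*I*sqrt(167))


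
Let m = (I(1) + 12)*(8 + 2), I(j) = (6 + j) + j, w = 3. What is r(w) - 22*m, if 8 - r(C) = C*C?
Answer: -4401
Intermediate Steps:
r(C) = 8 - C² (r(C) = 8 - C*C = 8 - C²)
I(j) = 6 + 2*j
m = 200 (m = ((6 + 2*1) + 12)*(8 + 2) = ((6 + 2) + 12)*10 = (8 + 12)*10 = 20*10 = 200)
r(w) - 22*m = (8 - 1*3²) - 22*200 = (8 - 1*9) - 4400 = (8 - 9) - 4400 = -1 - 4400 = -4401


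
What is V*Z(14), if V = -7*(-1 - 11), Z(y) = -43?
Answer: -3612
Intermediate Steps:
V = 84 (V = -7*(-12) = 84)
V*Z(14) = 84*(-43) = -3612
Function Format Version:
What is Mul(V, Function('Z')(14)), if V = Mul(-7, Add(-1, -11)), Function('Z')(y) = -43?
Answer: -3612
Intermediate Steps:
V = 84 (V = Mul(-7, -12) = 84)
Mul(V, Function('Z')(14)) = Mul(84, -43) = -3612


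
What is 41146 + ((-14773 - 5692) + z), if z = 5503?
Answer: 26184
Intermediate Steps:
41146 + ((-14773 - 5692) + z) = 41146 + ((-14773 - 5692) + 5503) = 41146 + (-20465 + 5503) = 41146 - 14962 = 26184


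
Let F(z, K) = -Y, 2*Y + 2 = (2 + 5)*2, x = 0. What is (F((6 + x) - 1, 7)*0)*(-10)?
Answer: 0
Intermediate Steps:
Y = 6 (Y = -1 + ((2 + 5)*2)/2 = -1 + (7*2)/2 = -1 + (½)*14 = -1 + 7 = 6)
F(z, K) = -6 (F(z, K) = -1*6 = -6)
(F((6 + x) - 1, 7)*0)*(-10) = -6*0*(-10) = 0*(-10) = 0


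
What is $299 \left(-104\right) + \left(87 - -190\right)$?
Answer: $-30819$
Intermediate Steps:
$299 \left(-104\right) + \left(87 - -190\right) = -31096 + \left(87 + 190\right) = -31096 + 277 = -30819$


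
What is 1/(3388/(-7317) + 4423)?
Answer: 7317/32359703 ≈ 0.00022611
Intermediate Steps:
1/(3388/(-7317) + 4423) = 1/(3388*(-1/7317) + 4423) = 1/(-3388/7317 + 4423) = 1/(32359703/7317) = 7317/32359703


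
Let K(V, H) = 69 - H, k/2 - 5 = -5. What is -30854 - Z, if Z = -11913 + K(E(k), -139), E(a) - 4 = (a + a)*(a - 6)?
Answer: -19149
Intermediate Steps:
k = 0 (k = 10 + 2*(-5) = 10 - 10 = 0)
E(a) = 4 + 2*a*(-6 + a) (E(a) = 4 + (a + a)*(a - 6) = 4 + (2*a)*(-6 + a) = 4 + 2*a*(-6 + a))
Z = -11705 (Z = -11913 + (69 - 1*(-139)) = -11913 + (69 + 139) = -11913 + 208 = -11705)
-30854 - Z = -30854 - 1*(-11705) = -30854 + 11705 = -19149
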